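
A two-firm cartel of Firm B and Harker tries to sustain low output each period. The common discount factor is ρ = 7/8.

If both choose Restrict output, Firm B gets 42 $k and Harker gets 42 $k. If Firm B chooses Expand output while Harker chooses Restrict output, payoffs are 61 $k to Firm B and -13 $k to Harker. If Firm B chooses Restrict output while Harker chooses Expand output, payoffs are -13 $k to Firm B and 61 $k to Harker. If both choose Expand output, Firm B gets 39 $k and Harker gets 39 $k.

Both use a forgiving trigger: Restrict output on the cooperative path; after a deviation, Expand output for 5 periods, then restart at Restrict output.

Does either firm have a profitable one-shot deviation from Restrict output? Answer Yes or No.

Comparing payoff streams over the 6 periods until play realigns: cooperate → 42(1+ρ+…+ρ^5); deviate → 61 + 39(ρ+…+ρ^5).
Cooperation is sustained iff (42−39)(ρ+…+ρ^5) ≥ 61−42.
ρ+…+ρ^5 = 7/8·(1−(7/8)^5)/(1−7/8) = 3.4096, and (61−42)/(42−39) = 6.3333.
3.4096 < 6.3333, so cooperation is not sustainable.

Yes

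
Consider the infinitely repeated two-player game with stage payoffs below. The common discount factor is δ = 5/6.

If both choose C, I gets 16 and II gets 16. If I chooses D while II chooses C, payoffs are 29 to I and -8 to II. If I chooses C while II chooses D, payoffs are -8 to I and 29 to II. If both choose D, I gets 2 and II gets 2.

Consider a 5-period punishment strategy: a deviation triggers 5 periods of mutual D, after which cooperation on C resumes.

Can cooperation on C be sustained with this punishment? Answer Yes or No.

A one-shot deviation gives 29 now, then 2 for 5 periods, then back to 16.
Gain from deviating: (29−16) today; loss: (16−2) in each of the next 5 periods.
No-deviation condition: (16−2)(δ+…+δ^5) ≥ 29−16, i.e. δ+…+δ^5 ≥ 13/14.
At δ = 5/6: δ+…+δ^5 = 2.9906 ≥ 0.9286.
So cooperation is sustainable.

Yes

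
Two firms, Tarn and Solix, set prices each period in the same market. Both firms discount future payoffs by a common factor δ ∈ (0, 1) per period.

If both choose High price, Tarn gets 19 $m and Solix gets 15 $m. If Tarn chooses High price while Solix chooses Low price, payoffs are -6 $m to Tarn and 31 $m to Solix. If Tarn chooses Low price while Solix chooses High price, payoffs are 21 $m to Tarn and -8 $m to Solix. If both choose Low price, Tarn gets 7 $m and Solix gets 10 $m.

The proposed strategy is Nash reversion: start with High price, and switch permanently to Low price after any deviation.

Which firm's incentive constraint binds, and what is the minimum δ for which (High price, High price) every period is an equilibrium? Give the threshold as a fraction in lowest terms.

For Tarn: deviation gain 21−19 = 2, per-period punishment loss 19−7 = 12. IC gives δ ≥ 2/14 = 1/7.
For Solix: gain 16, loss 5 per period, so δ ≥ 16/21.
The tighter constraint is Solix's, so cooperation needs δ ≥ 16/21.

Solix; δ ≥ 16/21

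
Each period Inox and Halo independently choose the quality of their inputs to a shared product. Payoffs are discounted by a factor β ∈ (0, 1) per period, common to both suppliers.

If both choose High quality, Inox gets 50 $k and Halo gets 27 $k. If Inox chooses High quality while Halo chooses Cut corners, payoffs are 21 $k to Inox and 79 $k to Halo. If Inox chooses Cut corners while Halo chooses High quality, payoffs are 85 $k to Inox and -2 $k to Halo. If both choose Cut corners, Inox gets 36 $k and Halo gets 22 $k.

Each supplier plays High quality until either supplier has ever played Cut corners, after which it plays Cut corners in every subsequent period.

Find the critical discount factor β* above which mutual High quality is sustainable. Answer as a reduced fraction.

52/57

Inox: cooperation gives 50 each period; deviation gives 85 once then 36 forever.
  50/(1−β) ≥ 85 + 36β/(1−β) ⇒ β ≥ 35/49 = 5/7.
Halo: cooperation gives 27 each period; deviation gives 79 once then 22 forever.
  β ≥ 52/57.
Both must hold, so the binding constraint is Halo's: β ≥ 52/57.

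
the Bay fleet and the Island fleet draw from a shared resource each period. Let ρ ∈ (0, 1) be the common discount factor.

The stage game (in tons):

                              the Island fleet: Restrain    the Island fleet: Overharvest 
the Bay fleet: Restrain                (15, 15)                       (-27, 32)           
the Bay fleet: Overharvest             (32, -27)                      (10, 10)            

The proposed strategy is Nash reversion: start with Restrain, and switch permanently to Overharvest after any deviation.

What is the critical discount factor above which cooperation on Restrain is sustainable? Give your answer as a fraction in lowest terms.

Under grim trigger the critical discount factor is (T−C)/(T−P) with T = 32, C = 15, P = 10.
ρ* = (32−15)/(32−10) = 17/22.

17/22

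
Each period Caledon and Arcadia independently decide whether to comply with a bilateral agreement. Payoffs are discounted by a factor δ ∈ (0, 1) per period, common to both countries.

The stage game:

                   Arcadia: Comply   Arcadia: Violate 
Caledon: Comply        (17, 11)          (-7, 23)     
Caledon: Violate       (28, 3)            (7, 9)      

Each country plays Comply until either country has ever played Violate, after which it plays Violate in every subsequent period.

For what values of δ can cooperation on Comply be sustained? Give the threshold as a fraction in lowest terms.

Caledon's threshold: (28−17)/(28−7) = 11/21.
Arcadia's threshold: (23−11)/(23−9) = 6/7.
11/21 < 6/7, so Arcadia binds and δ* = 6/7.

6/7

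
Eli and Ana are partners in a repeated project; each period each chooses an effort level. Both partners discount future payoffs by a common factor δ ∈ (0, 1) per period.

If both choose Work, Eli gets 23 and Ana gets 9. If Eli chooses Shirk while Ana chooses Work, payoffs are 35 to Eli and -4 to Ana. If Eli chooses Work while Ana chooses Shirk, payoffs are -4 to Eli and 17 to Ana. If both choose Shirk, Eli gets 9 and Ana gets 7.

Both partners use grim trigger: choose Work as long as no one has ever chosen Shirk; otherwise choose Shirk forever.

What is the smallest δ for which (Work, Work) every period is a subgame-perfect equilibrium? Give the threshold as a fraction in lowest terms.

4/5

For Eli: deviation gain 35−23 = 12, per-period punishment loss 23−9 = 14. IC gives δ ≥ 12/26 = 6/13.
For Ana: gain 8, loss 2 per period, so δ ≥ 8/10 = 4/5.
The tighter constraint is Ana's, so cooperation needs δ ≥ 4/5.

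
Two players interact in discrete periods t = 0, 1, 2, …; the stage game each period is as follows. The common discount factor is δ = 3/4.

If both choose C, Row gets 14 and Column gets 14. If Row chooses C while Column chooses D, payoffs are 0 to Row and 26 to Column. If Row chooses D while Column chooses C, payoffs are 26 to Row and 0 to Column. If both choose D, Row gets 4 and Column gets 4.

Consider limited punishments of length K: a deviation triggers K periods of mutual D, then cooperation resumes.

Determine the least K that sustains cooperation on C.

No profitable deviation requires (14−4)(δ+…+δ^K) ≥ 26−14, i.e. δ+…+δ^K ≥ 6/5 ≈ 1.2000.
With δ = 3/4, the partial sums are K=1: 0.7500, K=2: 1.3125.
K = 2 is the first length at which the sum reaches 1.2000.

2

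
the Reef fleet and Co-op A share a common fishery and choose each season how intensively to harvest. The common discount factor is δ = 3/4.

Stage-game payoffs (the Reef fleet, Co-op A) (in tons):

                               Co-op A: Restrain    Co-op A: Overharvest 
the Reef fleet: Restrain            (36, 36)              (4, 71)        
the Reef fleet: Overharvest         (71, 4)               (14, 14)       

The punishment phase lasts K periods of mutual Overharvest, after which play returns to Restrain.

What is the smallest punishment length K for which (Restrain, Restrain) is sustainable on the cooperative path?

3

No profitable deviation requires (36−14)(δ+…+δ^K) ≥ 71−36, i.e. δ+…+δ^K ≥ 35/22 ≈ 1.5909.
With δ = 3/4, the partial sums are K=1: 0.7500, K=2: 1.3125, K=3: 1.7344.
K = 3 is the first length at which the sum reaches 1.5909.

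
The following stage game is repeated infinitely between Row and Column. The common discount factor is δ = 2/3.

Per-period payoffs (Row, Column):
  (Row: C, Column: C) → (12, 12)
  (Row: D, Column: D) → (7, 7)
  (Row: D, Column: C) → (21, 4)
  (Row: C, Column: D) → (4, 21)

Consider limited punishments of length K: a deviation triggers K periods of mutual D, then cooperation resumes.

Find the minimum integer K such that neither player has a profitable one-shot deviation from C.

No profitable deviation requires (12−7)(δ+…+δ^K) ≥ 21−12, i.e. δ+…+δ^K ≥ 9/5 ≈ 1.8000.
With δ = 2/3, the partial sums are K=1: 0.6667, K=2: 1.1111, K=3: 1.4074, K=4: 1.6049, K=5: 1.7366, K=6: 1.8244.
K = 6 is the first length at which the sum reaches 1.8000.

6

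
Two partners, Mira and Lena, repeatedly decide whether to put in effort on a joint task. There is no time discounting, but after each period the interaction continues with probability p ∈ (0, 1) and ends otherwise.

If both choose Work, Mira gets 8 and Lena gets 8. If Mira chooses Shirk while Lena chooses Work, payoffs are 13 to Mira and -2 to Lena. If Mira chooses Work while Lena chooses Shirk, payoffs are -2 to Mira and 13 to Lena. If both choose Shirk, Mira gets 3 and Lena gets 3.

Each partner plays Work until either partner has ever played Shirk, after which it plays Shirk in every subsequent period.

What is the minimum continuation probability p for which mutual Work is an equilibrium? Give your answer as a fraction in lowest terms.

Expected cooperation value is 8 + p·8 + p²·8 + … = 8/(1−p); deviation gives 13 + p·3/(1−p).
8 ≥ 13(1−p) + 3p ⇒ 10p ≥ 5 ⇒ p ≥ 5/10 = 1/2.

1/2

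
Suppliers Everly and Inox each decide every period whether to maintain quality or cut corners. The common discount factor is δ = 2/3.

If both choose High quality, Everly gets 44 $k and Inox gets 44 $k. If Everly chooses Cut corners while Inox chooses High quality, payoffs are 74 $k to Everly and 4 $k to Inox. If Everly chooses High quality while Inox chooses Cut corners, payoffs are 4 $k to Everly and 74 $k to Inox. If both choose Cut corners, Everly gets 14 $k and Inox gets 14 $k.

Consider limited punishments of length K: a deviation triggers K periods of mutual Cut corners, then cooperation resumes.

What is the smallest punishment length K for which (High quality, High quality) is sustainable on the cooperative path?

2

No profitable deviation requires (44−14)(δ+…+δ^K) ≥ 74−44, i.e. δ+…+δ^K ≥ 1 ≈ 1.0000.
With δ = 2/3, the partial sums are K=1: 0.6667, K=2: 1.1111.
K = 2 is the first length at which the sum reaches 1.0000.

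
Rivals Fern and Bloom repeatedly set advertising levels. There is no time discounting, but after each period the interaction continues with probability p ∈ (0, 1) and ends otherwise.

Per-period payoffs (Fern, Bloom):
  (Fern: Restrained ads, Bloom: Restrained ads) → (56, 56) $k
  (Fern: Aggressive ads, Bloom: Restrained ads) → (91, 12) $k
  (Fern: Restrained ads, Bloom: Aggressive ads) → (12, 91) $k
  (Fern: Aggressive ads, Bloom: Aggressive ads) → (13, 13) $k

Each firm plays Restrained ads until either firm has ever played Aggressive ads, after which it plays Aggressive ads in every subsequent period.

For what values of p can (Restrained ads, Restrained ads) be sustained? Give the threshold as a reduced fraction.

With no time discounting, the continuation probability p plays the role of the discount factor.
Grim-trigger IC: 56/(1−p) ≥ 91 + 13p/(1−p) ⇒ p ≥ (91−56)/(91−13) = 35/78.

35/78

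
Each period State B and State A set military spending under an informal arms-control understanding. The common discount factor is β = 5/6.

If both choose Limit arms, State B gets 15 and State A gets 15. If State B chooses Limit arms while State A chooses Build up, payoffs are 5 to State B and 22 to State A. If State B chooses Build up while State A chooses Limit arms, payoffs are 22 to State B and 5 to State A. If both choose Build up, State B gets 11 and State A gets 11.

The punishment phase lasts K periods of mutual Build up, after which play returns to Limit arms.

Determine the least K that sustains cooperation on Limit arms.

IC: β(1−β^K)/(1−β) ≥ (22−15)/(15−11) = 7/4.
With β = 5/6: need 1 − β^K ≥ 7/4·(1−5/6)/(5/6), i.e. β^K ≤ 0.6500.
Since (5/6)^2 = 0.6944 and (5/6)^3 = 0.5787, the smallest such K is 3.

3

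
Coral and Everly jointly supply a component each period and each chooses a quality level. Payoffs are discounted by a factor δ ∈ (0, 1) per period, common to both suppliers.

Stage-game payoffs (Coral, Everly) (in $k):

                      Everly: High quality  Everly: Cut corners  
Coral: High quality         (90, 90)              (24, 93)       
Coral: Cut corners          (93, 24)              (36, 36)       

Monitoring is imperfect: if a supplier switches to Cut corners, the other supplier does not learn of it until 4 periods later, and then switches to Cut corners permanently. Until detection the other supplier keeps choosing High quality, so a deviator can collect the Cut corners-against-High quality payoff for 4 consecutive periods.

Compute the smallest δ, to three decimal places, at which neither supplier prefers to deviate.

The best deviation is to choose Cut corners for all 4 undetected periods, earning 93 each, then 36 forever once detected.
Deviation value: 93(1−δ^4)/(1−δ) + 36δ^4/(1−δ); cooperation value: 90/(1−δ).
IC: 90 ≥ 93(1−δ^4) + 36δ^4 = 93 − 57δ^4.
So δ^4 ≥ 3/57 = 1/19, giving δ ≥ (1/19)^(1/4) ≈ 0.479.

0.479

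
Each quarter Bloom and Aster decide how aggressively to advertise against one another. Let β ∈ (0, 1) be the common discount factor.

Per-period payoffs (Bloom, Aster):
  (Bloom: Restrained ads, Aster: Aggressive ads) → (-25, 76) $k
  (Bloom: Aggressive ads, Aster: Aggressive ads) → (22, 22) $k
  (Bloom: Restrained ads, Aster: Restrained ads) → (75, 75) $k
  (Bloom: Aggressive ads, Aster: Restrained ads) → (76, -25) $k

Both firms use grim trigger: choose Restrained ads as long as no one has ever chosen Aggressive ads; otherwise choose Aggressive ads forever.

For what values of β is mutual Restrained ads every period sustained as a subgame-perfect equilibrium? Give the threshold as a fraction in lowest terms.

Cooperation forever yields 75 each period: 75/(1−β).
Deviating yields 76 once, then 22 forever: 76 + 22β/(1−β).
No profitable deviation requires 75/(1−β) ≥ 76 + 22β/(1−β).
Multiplying by (1−β): 75 ≥ 76(1−β) + 22β = 76 − 54β.
So 54β ≥ 1, i.e. β ≥ 1/54.

1/54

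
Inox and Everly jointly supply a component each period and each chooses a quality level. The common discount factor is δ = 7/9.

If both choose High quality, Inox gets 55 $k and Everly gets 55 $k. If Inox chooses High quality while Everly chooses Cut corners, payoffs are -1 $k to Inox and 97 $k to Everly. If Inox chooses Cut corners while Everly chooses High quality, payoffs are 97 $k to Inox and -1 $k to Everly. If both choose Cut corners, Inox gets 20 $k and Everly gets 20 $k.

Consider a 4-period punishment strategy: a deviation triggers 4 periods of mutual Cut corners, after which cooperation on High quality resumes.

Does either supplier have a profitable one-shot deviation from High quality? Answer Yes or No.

A one-shot deviation gives 97 now, then 20 for 4 periods, then back to 55.
Gain from deviating: (97−55) today; loss: (55−20) in each of the next 4 periods.
No-deviation condition: (55−20)(δ+…+δ^4) ≥ 97−55, i.e. δ+…+δ^4 ≥ 6/5.
At δ = 7/9: δ+…+δ^4 = 2.2192 ≥ 1.2000.
So cooperation is sustainable.

No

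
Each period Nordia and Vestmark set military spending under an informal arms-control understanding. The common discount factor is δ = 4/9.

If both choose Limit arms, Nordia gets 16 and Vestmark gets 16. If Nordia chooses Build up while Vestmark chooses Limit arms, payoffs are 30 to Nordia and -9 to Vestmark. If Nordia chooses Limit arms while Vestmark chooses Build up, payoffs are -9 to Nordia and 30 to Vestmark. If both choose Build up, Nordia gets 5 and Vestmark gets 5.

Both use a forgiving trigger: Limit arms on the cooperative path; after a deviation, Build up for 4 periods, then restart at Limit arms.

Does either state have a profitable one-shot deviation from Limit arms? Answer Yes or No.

Yes

IC: δ+…+δ^4 ≥ (30−16)/(16−5) = 14/11.
At δ = 4/9: partial sum = 0.7688 < 1.2727. Cooperation not sustainable.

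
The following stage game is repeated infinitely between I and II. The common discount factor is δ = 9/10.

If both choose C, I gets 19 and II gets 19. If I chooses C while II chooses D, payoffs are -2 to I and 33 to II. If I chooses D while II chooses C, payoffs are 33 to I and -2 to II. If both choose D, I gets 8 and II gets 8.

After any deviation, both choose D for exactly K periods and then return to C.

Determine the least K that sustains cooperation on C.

IC: δ(1−δ^K)/(1−δ) ≥ (33−19)/(19−8) = 14/11.
With δ = 9/10: need 1 − δ^K ≥ 14/11·(1−9/10)/(9/10), i.e. δ^K ≤ 0.8586.
Since (9/10)^1 = 0.9000 and (9/10)^2 = 0.8100, the smallest such K is 2.

2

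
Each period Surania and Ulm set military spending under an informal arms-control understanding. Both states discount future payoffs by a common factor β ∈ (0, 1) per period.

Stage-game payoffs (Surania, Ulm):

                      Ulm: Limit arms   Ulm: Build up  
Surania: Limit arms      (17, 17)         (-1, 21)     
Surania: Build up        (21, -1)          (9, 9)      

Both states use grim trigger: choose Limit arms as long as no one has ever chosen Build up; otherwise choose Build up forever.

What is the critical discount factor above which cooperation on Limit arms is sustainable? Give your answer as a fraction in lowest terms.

1/3

Cooperation forever yields 17 each period: 17/(1−β).
Deviating yields 21 once, then 9 forever: 21 + 9β/(1−β).
No profitable deviation requires 17/(1−β) ≥ 21 + 9β/(1−β).
Multiplying by (1−β): 17 ≥ 21(1−β) + 9β = 21 − 12β.
So 12β ≥ 4, i.e. β ≥ 4/12 = 1/3.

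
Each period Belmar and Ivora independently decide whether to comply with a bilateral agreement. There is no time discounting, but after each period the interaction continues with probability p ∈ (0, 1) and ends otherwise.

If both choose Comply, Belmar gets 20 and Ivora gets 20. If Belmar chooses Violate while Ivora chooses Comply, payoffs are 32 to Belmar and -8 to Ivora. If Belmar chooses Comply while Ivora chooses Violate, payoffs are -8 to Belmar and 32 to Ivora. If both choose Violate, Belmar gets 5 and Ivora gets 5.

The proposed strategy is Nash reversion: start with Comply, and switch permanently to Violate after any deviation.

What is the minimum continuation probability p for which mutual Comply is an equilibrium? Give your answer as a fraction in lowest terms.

Expected cooperation value is 20 + p·20 + p²·20 + … = 20/(1−p); deviation gives 32 + p·5/(1−p).
20 ≥ 32(1−p) + 5p ⇒ 27p ≥ 12 ⇒ p ≥ 12/27 = 4/9.

4/9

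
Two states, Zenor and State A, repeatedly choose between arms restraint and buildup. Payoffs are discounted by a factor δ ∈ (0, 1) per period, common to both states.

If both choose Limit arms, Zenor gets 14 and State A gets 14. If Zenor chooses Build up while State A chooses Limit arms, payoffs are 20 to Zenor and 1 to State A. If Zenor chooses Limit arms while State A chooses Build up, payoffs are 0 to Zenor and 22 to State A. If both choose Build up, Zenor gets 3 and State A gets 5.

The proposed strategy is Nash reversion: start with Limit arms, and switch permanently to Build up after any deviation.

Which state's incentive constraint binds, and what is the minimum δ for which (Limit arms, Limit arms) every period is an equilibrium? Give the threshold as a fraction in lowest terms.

For Zenor: deviation gain 20−14 = 6, per-period punishment loss 14−3 = 11. IC gives δ ≥ 6/17.
For State A: gain 8, loss 9 per period, so δ ≥ 8/17.
The tighter constraint is State A's, so cooperation needs δ ≥ 8/17.

State A; δ ≥ 8/17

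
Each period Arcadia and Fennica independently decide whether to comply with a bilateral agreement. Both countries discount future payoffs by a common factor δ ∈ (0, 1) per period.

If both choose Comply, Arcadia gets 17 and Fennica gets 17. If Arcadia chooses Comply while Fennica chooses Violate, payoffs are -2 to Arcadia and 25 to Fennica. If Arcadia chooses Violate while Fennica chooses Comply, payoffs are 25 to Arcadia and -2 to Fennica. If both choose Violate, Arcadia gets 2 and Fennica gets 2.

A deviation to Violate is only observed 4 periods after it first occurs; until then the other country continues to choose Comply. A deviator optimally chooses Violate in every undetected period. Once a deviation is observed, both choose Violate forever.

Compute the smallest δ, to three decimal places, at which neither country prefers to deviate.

Deviating for the 4 undetected periods gains 25−17 = 8 per period over cooperation, then loses 17−2 = 15 per period forever once punishment starts.
Gain: 8(1 + δ + … + δ^3); loss: 15·δ^4/(1−δ).
No profitable deviation ⇔ 8(1−δ^4) ≤ 15·δ^4, i.e. δ^4 ≥ 8/(8+15) = 8/23.
Hence δ ≥ (8/23)^(1/4) ≈ 0.768.

0.768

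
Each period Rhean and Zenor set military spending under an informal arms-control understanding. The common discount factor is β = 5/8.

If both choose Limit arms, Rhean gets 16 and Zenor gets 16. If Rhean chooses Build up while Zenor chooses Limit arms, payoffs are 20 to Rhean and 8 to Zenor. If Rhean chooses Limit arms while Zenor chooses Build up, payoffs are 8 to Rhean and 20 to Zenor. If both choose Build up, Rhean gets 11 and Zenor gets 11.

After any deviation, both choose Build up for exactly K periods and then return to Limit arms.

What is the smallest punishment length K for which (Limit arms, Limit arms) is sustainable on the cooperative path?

No profitable deviation requires (16−11)(β+…+β^K) ≥ 20−16, i.e. β+…+β^K ≥ 4/5 ≈ 0.8000.
With β = 5/8, the partial sums are K=1: 0.6250, K=2: 1.0156.
K = 2 is the first length at which the sum reaches 0.8000.

2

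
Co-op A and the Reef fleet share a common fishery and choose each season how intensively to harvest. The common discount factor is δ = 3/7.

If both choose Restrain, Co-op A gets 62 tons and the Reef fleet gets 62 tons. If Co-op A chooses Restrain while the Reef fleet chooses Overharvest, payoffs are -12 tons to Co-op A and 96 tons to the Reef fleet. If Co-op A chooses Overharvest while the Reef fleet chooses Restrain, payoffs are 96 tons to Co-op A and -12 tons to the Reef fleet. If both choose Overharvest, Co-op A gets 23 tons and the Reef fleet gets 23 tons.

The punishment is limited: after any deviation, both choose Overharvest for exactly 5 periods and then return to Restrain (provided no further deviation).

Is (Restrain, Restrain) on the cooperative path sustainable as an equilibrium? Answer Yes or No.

No

A one-shot deviation gives 96 now, then 23 for 5 periods, then back to 62.
Gain from deviating: (96−62) today; loss: (62−23) in each of the next 5 periods.
No-deviation condition: (62−23)(δ+…+δ^5) ≥ 96−62, i.e. δ+…+δ^5 ≥ 34/39.
At δ = 3/7: δ+…+δ^5 = 0.7392 < 0.8718.
So cooperation is not sustainable.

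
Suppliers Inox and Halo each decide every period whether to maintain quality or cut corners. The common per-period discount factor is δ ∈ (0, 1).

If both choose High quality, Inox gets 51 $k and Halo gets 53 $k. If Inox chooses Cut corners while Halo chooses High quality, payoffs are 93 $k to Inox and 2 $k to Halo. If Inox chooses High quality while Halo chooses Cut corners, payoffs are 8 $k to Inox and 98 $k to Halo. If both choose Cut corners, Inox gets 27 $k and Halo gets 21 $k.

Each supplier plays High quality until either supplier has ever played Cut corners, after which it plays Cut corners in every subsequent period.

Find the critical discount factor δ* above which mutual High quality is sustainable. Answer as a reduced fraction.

Inox: cooperation gives 51 each period; deviation gives 93 once then 27 forever.
  51/(1−δ) ≥ 93 + 27δ/(1−δ) ⇒ δ ≥ 42/66 = 7/11.
Halo: cooperation gives 53 each period; deviation gives 98 once then 21 forever.
  δ ≥ 45/77.
Both must hold, so the binding constraint is Inox's: δ ≥ 7/11.

7/11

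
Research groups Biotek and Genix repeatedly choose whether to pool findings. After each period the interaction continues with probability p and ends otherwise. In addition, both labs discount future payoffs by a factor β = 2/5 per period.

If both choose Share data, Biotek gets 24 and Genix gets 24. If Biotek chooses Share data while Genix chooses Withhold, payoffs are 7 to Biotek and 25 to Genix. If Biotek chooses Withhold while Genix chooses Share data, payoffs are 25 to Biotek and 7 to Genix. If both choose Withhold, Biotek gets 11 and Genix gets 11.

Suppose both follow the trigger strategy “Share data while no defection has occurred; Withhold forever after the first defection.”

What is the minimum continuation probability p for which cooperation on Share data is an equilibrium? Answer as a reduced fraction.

5/28

With continuation probability p and discount β, the effective per-period discount factor is βp.
Grim-trigger IC: βp ≥ (25−24)/(25−11) = 1/14.
So p ≥ (1/14)/(2/5) = 5/28.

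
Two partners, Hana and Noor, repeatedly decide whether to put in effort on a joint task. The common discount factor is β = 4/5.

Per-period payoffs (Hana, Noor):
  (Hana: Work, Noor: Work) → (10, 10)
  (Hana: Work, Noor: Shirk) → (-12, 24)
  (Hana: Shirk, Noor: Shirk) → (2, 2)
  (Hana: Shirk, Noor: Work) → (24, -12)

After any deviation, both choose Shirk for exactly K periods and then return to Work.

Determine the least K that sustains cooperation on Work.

No profitable deviation requires (10−2)(β+…+β^K) ≥ 24−10, i.e. β+…+β^K ≥ 7/4 ≈ 1.7500.
With β = 4/5, the partial sums are K=1: 0.8000, K=2: 1.4400, K=3: 1.9520.
K = 3 is the first length at which the sum reaches 1.7500.

3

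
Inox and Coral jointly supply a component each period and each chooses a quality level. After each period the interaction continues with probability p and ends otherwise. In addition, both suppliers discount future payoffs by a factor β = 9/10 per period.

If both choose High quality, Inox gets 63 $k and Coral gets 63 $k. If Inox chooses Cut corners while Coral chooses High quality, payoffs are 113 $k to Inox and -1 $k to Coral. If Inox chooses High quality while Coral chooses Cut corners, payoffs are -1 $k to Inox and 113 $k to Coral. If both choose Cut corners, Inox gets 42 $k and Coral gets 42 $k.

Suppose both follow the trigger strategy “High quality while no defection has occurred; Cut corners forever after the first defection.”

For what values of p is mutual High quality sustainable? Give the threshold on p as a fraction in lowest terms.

500/639

Expected continuation weight on next period's payoff is β·p = 9/10·p, which plays the role of the discount factor.
Cooperation requires 9/10·p ≥ (113−63)/(113−42) = 50/71, hence p ≥ 500/639.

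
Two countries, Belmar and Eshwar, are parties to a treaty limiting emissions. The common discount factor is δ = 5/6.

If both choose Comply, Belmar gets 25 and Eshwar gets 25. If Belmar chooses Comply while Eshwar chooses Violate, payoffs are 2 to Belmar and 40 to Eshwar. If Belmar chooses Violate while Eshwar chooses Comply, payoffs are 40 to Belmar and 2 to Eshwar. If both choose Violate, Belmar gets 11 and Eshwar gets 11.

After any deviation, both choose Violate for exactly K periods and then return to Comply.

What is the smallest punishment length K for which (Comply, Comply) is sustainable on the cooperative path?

2

Need Σ_{k=1}^{K} δ^k ≥ (40−25)/(25−11) = 1.0714 at δ = 5/6.
At K = 1 the sum is 0.8333 < 1.0714; at K = 2 it is 1.5278 ≥ 1.0714.
So the minimum punishment length is K = 2.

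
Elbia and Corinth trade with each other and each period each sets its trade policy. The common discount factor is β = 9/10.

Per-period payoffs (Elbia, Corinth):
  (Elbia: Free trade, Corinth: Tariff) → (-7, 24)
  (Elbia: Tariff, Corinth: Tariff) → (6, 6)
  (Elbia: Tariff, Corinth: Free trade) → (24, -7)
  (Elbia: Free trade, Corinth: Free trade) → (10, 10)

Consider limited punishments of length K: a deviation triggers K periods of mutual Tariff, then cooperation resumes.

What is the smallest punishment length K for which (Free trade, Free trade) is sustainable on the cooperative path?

Need Σ_{k=1}^{K} β^k ≥ (24−10)/(10−6) = 3.5000 at β = 9/10.
At K = 4 the sum is 3.0951 < 3.5000; at K = 5 it is 3.6856 ≥ 3.5000.
So the minimum punishment length is K = 5.

5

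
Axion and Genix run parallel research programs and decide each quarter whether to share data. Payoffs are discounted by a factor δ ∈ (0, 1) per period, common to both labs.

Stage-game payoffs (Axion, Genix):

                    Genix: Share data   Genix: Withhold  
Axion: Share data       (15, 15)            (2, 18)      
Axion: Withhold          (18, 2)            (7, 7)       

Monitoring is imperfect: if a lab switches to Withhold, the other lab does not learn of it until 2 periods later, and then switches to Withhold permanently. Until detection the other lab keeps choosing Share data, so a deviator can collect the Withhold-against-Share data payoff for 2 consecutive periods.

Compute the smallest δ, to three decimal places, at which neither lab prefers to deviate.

Deviating for the 2 undetected periods gains 18−15 = 3 per period over cooperation, then loses 15−7 = 8 per period forever once punishment starts.
Gain: 3(1 + δ + … + δ^1); loss: 8·δ^2/(1−δ).
No profitable deviation ⇔ 3(1−δ^2) ≤ 8·δ^2, i.e. δ^2 ≥ 3/(3+8) = 3/11.
Hence δ ≥ (3/11)^(1/2) ≈ 0.522.

0.522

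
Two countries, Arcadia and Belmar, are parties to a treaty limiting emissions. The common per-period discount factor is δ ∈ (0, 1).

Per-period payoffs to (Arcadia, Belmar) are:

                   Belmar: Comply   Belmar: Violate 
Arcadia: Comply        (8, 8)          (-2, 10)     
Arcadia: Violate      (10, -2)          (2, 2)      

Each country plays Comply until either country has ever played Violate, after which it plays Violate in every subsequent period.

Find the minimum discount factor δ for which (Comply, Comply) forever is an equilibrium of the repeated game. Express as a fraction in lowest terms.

8/(1−δ) ≥ 10 + 2δ/(1−δ)
8 ≥ 10 − 8δ
δ ≥ 2/8 = 1/4.

1/4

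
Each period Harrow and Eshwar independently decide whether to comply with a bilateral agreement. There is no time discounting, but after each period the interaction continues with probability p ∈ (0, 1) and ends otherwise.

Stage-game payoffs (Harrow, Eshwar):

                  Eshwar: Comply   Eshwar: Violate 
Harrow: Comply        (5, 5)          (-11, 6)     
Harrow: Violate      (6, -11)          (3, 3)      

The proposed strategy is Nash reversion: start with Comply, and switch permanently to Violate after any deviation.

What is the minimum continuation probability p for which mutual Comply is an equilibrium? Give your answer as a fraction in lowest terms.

Expected cooperation value is 5 + p·5 + p²·5 + … = 5/(1−p); deviation gives 6 + p·3/(1−p).
5 ≥ 6(1−p) + 3p ⇒ 3p ≥ 1 ⇒ p ≥ 1/3.

1/3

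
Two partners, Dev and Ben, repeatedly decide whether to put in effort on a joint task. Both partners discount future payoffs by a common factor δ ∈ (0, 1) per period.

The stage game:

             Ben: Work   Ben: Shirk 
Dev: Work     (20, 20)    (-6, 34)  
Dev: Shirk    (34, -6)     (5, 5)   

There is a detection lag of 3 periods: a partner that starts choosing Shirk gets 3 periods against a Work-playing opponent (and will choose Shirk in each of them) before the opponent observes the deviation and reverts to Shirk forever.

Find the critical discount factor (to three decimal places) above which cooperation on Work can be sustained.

A deviator earns 34 for 3 periods, then 5 forever; cooperating earns 20 forever. Multiplying the IC by (1−δ):
20 ≥ 34(1−δ^3) + 5δ^3, so 29·δ^3 ≥ 14 and δ^3 ≥ 14/29.
δ ≥ (14/29)^(1/3) ≈ 0.784.

0.784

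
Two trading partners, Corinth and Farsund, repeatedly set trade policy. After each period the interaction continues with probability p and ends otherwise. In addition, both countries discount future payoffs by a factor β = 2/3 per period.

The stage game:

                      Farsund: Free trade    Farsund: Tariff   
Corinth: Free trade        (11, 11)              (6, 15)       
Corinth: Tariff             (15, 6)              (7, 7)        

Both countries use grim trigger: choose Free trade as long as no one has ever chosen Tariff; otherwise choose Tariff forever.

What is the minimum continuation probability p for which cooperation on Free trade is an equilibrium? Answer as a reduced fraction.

3/4

With continuation probability p and discount β, the effective per-period discount factor is βp.
Grim-trigger IC: βp ≥ (15−11)/(15−7) = 1/2.
So p ≥ (1/2)/(2/3) = 3/4.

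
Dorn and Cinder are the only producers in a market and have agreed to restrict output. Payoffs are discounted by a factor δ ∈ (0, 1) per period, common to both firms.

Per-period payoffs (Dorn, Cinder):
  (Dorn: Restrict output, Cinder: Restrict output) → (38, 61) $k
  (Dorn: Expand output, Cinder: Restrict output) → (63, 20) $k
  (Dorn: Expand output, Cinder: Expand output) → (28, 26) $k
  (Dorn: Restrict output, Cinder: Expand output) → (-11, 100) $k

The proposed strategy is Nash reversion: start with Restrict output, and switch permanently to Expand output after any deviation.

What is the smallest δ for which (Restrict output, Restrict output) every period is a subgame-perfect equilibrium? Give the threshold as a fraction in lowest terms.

Dorn's threshold: (63−38)/(63−28) = 5/7.
Cinder's threshold: (100−61)/(100−26) = 39/74.
5/7 > 39/74, so Dorn binds and δ* = 5/7.

5/7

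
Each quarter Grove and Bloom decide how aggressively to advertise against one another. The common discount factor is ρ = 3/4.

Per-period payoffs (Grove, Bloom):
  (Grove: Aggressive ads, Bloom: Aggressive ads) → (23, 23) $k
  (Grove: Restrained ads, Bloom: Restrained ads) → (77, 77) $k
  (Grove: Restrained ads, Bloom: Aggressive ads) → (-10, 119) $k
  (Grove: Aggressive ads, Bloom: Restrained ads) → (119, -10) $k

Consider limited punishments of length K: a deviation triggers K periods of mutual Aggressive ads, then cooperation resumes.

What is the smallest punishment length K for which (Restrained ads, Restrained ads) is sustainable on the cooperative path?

IC: ρ(1−ρ^K)/(1−ρ) ≥ (119−77)/(77−23) = 7/9.
With ρ = 3/4: need 1 − ρ^K ≥ 7/9·(1−3/4)/(3/4), i.e. ρ^K ≤ 0.7407.
Since (3/4)^1 = 0.7500 and (3/4)^2 = 0.5625, the smallest such K is 2.

2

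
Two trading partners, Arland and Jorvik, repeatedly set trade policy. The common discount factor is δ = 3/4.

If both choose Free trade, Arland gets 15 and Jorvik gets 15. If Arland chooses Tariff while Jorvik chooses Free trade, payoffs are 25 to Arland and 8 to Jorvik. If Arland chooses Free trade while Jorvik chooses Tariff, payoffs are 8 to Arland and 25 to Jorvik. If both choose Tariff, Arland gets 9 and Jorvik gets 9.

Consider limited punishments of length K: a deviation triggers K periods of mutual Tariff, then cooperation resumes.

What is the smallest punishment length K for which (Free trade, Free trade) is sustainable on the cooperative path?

No profitable deviation requires (15−9)(δ+…+δ^K) ≥ 25−15, i.e. δ+…+δ^K ≥ 5/3 ≈ 1.6667.
With δ = 3/4, the partial sums are K=1: 0.7500, K=2: 1.3125, K=3: 1.7344.
K = 3 is the first length at which the sum reaches 1.6667.

3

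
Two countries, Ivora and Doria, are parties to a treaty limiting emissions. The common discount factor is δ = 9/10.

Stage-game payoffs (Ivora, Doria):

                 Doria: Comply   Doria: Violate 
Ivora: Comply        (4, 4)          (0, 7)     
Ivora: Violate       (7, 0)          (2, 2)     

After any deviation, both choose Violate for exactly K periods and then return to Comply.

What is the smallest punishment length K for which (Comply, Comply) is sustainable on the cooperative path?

No profitable deviation requires (4−2)(δ+…+δ^K) ≥ 7−4, i.e. δ+…+δ^K ≥ 3/2 ≈ 1.5000.
With δ = 9/10, the partial sums are K=1: 0.9000, K=2: 1.7100.
K = 2 is the first length at which the sum reaches 1.5000.

2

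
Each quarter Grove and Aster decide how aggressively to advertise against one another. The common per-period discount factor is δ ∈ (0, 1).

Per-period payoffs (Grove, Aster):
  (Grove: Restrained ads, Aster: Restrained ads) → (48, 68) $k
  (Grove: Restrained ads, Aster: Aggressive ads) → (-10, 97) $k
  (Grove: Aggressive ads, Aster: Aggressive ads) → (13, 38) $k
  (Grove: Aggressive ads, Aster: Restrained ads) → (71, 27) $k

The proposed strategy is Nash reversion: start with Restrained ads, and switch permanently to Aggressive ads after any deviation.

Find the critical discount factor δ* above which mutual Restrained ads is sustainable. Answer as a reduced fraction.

29/59

For Grove: deviation gain 71−48 = 23, per-period punishment loss 48−13 = 35. IC gives δ ≥ 23/58.
For Aster: gain 29, loss 30 per period, so δ ≥ 29/59.
The tighter constraint is Aster's, so cooperation needs δ ≥ 29/59.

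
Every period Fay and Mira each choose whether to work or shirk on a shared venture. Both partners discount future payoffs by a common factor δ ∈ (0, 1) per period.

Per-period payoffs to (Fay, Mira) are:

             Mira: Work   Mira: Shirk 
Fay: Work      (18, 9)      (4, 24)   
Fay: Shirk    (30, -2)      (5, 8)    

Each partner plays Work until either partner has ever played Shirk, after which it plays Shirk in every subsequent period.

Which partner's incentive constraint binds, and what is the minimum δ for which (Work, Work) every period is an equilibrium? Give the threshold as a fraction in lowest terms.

Mira; δ ≥ 15/16

Fay's threshold: (30−18)/(30−5) = 12/25.
Mira's threshold: (24−9)/(24−8) = 15/16.
12/25 < 15/16, so Mira binds and δ* = 15/16.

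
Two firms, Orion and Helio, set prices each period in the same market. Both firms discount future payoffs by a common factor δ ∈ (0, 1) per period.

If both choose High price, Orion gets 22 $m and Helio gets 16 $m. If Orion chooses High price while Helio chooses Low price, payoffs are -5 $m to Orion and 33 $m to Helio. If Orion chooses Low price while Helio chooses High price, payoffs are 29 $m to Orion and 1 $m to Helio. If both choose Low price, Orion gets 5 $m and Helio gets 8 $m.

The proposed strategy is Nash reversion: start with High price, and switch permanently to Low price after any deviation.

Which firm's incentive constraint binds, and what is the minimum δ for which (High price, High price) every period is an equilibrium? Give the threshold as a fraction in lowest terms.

Helio; δ ≥ 17/25

For Orion: deviation gain 29−22 = 7, per-period punishment loss 22−5 = 17. IC gives δ ≥ 7/24.
For Helio: gain 17, loss 8 per period, so δ ≥ 17/25.
The tighter constraint is Helio's, so cooperation needs δ ≥ 17/25.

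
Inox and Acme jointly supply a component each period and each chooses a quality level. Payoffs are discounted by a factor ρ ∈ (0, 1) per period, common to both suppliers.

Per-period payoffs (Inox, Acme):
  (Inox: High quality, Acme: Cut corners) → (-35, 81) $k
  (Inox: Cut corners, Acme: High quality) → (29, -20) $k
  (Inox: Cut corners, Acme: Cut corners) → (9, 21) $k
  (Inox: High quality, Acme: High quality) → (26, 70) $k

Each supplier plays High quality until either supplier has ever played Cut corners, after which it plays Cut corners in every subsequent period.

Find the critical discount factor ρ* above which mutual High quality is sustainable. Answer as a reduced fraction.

For Inox: deviation gain 29−26 = 3, per-period punishment loss 26−9 = 17. IC gives ρ ≥ 3/20.
For Acme: gain 11, loss 49 per period, so ρ ≥ 11/60.
The tighter constraint is Acme's, so cooperation needs ρ ≥ 11/60.

11/60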